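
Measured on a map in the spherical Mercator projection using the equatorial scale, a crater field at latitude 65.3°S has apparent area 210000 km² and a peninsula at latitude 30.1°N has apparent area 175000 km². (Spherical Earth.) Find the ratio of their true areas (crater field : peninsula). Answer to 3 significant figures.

0.280

On Mercator the areal scale is sec²φ, so true area = apparent × cos²φ.
True area of crater field: 210000 × cos²(65.3°) = 210000 × 0.1746 = 36670 km².
True area of peninsula: 175000 × cos²(30.1°) = 175000 × 0.7485 = 131000 km².
Ratio = 36670 / 131000 ≈ 0.280.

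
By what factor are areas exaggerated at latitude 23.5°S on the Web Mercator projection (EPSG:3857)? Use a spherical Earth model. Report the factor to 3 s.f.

For Mercator, h = k = sec φ (a conformal cylindrical projection has a single point scale, 1/cos φ).
Areal scale = k² = sec²φ = 1/cos²(23.5°) = 1/0.9171² = 1.189.

1.19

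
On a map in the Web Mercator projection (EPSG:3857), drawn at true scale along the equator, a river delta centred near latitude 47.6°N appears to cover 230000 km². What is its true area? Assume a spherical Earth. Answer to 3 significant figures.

105000 km²

The Mercator projection is conformal; its linear scale factor is the same in every direction and equals sec φ = 1/cos φ.
Areal scale = k² = sec²φ = 1/cos²(47.6°) = 1/0.6743² = 2.199.
True area = apparent / (areal scale) = 230000 / 2.199 ≈ 105000 km².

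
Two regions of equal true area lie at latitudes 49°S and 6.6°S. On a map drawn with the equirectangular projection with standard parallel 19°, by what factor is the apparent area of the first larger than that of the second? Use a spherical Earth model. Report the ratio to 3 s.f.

In the equirectangular projection with standard parallel φ₀ = 19° (x = Rλ cos φ₀, y = Rφ), meridians are true-scale (h = 1) and the parallel scale is k = cos φ₀ / cos φ.
Areal scale at 49°: h·k = 1.000 × 1.441 = 1.441.
Areal scale at 6.6°: h·k = 1.000 × 0.9518 = 0.9518.
Ratio = 1.441/0.9518 ≈ 1.51.

1.51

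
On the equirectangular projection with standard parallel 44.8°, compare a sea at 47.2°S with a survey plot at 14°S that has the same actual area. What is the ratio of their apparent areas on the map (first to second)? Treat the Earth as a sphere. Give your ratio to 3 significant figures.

1.43

In the equirectangular projection with standard parallel φ₀ = 44.8° (x = Rλ cos φ₀, y = Rφ), meridians are true-scale (h = 1) and the parallel scale is k = cos φ₀ / cos φ.
Areal scale at 47.2°: h·k = 1.000 × 1.044 = 1.044.
Areal scale at 14°: h·k = 1.000 × 0.7313 = 0.7313.
Ratio = 1.044/0.7313 ≈ 1.43.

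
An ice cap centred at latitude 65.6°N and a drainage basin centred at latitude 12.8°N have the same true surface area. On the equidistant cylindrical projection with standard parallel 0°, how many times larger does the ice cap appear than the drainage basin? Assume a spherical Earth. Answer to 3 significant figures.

2.36

Plate carrée maps x = Rλ, y = Rφ. The meridian scale is h = 1 and the parallel scale is k = 1/cos φ = sec φ.
Areal scale at 65.6°: h·k = 1.000 × 2.421 = 2.421.
Areal scale at 12.8°: h·k = 1.000 × 1.025 = 1.025.
Ratio = 2.421/1.025 ≈ 2.36.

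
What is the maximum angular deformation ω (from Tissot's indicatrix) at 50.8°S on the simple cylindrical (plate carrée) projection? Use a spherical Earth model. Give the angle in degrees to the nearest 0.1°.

Plate carrée maps x = Rλ, y = Rφ. The meridian scale is h = 1 and the parallel scale is k = 1/cos φ = sec φ.
At 50.8°: h = 1.000, k = 1.582; principal scales a = 1.582, b = 1.000.
sin(ω/2) = (a − b)/(a + b) = 0.5822/2.582 = 0.2255, so ω = 2 arcsin(0.2255) ≈ 26.1°.

26.1°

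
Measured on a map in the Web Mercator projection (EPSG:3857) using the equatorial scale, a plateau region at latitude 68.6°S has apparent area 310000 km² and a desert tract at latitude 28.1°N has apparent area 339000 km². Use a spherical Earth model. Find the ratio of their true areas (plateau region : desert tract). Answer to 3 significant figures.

0.156

On Mercator the areal scale is sec²φ, so true area = apparent × cos²φ.
True area of plateau region: 310000 × cos²(68.6°) = 310000 × 0.1331 = 41270 km².
True area of desert tract: 339000 × cos²(28.1°) = 339000 × 0.7781 = 263800 km².
Ratio = 41270 / 263800 ≈ 0.156.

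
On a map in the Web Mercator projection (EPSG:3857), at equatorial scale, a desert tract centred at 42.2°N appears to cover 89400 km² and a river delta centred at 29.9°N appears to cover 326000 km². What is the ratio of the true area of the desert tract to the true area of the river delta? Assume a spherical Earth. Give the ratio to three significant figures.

Since Mercator area scale is 1/cos²φ, the true area equals the apparent area multiplied by cos²φ.
True area of desert tract: 89400 × cos²(42.2°) = 89400 × 0.5488 = 49060 km².
True area of river delta: 326000 × cos²(29.9°) = 326000 × 0.7515 = 245000 km².
Ratio = 49060 / 245000 ≈ 0.200.

0.200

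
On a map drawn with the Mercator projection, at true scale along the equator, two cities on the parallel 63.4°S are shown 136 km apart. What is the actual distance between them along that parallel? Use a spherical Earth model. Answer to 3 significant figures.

The Mercator projection is conformal; its linear scale factor is the same in every direction and equals sec φ = 1/cos φ.
Along the parallel at 63.4°, map distances are exaggerated by k = sec 63.4° = 2.233.
True distance = 136 / 2.233 = 136 × cos 63.4° ≈ 60.9 km.

60.9 km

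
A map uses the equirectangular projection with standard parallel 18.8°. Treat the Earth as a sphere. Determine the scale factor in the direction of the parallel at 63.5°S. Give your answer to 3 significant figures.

The equidistant cylindrical projection with φ₀ = 18.8° has h = 1 (meridians true) and k = cos φ₀ / cos φ along parallels.
k = cos 18.8° / cos 63.5° = 0.9466/0.4462 = 2.122.

2.12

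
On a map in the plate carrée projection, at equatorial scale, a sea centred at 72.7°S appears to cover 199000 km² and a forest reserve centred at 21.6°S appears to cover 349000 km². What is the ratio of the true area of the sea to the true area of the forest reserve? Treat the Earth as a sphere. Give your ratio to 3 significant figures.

0.182

On the plate carrée, areal scale = h·k = 1 × sec φ, so true area = apparent × cos φ.
True area of sea: 199000 × cos(72.7°) = 199000 × 0.2974 = 59180 km².
True area of forest reserve: 349000 × cos(21.6°) = 349000 × 0.9298 = 324500 km².
Ratio = 59180 / 324500 ≈ 0.182.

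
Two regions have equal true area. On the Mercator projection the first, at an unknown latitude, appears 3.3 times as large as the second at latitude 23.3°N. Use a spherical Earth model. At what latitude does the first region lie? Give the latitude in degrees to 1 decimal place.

59.6°

Mercator areal scale is sec²φ, so apparent-area ratio = sec²φ₁ / sec²φ₂ = cos²φ₂ / cos²φ₁.
cos²φ₂ / cos²φ₁ = 3.3  ⇒  cos φ₁ = cos 23.3° / √3.3 = 0.9184/1.817 = 0.5056.
φ₁ = arccos(0.5056) ≈ 59.6°.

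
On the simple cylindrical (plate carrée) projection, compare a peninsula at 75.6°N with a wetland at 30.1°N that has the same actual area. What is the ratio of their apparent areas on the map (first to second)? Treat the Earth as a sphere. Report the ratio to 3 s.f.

3.48

For the equirectangular projection with φ₀ = 0 (plate carrée), h = 1 along meridians and k = sec φ along parallels.
Areal scale at 75.6°: h·k = 1.000 × 4.021 = 4.021.
Areal scale at 30.1°: h·k = 1.000 × 1.156 = 1.156.
Ratio = 4.021/1.156 ≈ 3.48.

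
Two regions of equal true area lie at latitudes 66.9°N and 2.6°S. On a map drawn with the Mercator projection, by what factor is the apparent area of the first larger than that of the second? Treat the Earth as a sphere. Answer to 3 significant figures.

On Mercator, area is exaggerated by sec²φ = 1/cos²φ.
At 66.9°: sec²(66.9°) = 1/0.3923² = 6.497.
At 2.6°: sec²(2.6°) = 1/0.9990² = 1.002.
Ratio = 6.497/1.002 = cos²(2.6°)/cos²(66.9°) ≈ 6.48.

6.48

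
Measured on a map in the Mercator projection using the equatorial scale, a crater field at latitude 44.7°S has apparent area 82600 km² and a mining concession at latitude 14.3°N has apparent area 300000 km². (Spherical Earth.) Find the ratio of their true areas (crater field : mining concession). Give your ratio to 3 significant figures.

0.148

Since Mercator area scale is 1/cos²φ, the true area equals the apparent area multiplied by cos²φ.
True area of crater field: 82600 × cos²(44.7°) = 82600 × 0.5052 = 41730 km².
True area of mining concession: 300000 × cos²(14.3°) = 300000 × 0.9390 = 281700 km².
Ratio = 41730 / 281700 ≈ 0.148.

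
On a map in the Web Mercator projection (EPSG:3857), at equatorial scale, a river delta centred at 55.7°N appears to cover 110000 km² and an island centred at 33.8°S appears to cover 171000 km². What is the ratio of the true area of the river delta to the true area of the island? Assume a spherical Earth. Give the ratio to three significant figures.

Since Mercator area scale is 1/cos²φ, the true area equals the apparent area multiplied by cos²φ.
True area of river delta: 110000 × cos²(55.7°) = 110000 × 0.3176 = 34930 km².
True area of island: 171000 × cos²(33.8°) = 171000 × 0.6905 = 118100 km².
Ratio = 34930 / 118100 ≈ 0.296.

0.296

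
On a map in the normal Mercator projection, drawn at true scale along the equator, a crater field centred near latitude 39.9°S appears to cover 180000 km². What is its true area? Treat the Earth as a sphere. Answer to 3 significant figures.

For Mercator, h = k = sec φ (a conformal cylindrical projection has a single point scale, 1/cos φ).
Areal scale = k² = sec²φ = 1/cos²(39.9°) = 1/0.7672² = 1.699.
True area = apparent / (areal scale) = 180000 / 1.699 ≈ 106000 km².

106000 km²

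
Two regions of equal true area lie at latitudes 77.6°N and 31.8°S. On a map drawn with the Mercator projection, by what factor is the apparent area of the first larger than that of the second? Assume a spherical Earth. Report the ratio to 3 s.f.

15.7

Mercator areal scale is sec²φ.
At 77.6°: sec²(77.6°) = 1/0.2147² = 21.69.
At 31.8°: sec²(31.8°) = 1/0.8499² = 1.384.
Ratio = 21.69/1.384 = cos²(31.8°)/cos²(77.6°) ≈ 15.7.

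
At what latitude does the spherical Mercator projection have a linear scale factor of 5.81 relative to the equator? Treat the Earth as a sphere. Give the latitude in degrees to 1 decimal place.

80.1°

Mercator scale is k = sec φ = 1/cos φ.
1/cos φ = 5.81  ⇒  cos φ = 0.1721  ⇒  φ = arccos(0.1721) ≈ 80.1°.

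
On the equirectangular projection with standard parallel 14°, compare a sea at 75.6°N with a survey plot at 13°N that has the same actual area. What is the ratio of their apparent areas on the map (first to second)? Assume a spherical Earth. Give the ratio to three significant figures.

3.92

In the equirectangular projection with standard parallel φ₀ = 14° (x = Rλ cos φ₀, y = Rφ), meridians are true-scale (h = 1) and the parallel scale is k = cos φ₀ / cos φ.
Areal scale at 75.6°: h·k = 1.000 × 3.902 = 3.902.
Areal scale at 13°: h·k = 1.000 × 0.9958 = 0.9958.
Ratio = 3.902/0.9958 ≈ 3.92.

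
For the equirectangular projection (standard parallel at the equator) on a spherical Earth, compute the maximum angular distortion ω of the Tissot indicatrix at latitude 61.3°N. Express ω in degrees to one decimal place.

41.1°

For the equirectangular projection with φ₀ = 0 (plate carrée), h = 1 along meridians and k = sec φ along parallels.
At 61.3°: h = 1.000, k = 2.082; principal scales a = 2.082, b = 1.000.
sin(ω/2) = (a − b)/(a + b) = 1.082/3.082 = 0.3511, so ω = 2 arcsin(0.3511) ≈ 41.1°.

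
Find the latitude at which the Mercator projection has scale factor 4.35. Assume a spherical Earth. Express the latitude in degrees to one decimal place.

Mercator scale is k = sec φ = 1/cos φ.
1/cos φ = 4.35  ⇒  cos φ = 0.2299  ⇒  φ = arccos(0.2299) ≈ 76.7°.

76.7°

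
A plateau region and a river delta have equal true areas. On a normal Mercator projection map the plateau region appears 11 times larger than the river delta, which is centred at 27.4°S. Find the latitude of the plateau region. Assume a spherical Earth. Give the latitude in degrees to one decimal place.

74.5°

Mercator areal scale is sec²φ, so apparent-area ratio = sec²φ₁ / sec²φ₂ = cos²φ₂ / cos²φ₁.
cos²φ₂ / cos²φ₁ = 11  ⇒  cos φ₁ = cos 27.4° / √11 = 0.8878/3.317 = 0.2677.
φ₁ = arccos(0.2677) ≈ 74.5°.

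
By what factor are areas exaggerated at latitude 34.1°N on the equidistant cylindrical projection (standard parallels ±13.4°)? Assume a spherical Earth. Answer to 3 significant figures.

With standard parallel φ₀ = 13.4°, the equirectangular projection gives x = Rλ cos φ₀, y = Rφ, so h = 1 and k = cos 13.4° / cos φ.
Areal scale = h·k = 1 × cos φ₀ / cos φ; at 34.1°, h = 1.000, k = 1.175, so h·k = 1.175.

1.17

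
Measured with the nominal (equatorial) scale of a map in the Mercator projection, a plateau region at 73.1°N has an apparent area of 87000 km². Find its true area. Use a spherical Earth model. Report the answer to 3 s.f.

7350 km²

Mercator is conformal, so the point scale is isotropic: h = k = sec φ = 1/cos φ.
Areal scale = k² = sec²φ = 1/cos²(73.1°) = 1/0.2907² = 11.83.
True area = apparent / (areal scale) = 87000 / 11.83 ≈ 7350 km².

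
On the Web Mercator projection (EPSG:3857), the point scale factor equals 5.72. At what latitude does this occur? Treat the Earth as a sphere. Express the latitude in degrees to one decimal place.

Mercator scale is k = sec φ = 1/cos φ.
1/cos φ = 5.72  ⇒  cos φ = 0.1748  ⇒  φ = arccos(0.1748) ≈ 79.9°.

79.9°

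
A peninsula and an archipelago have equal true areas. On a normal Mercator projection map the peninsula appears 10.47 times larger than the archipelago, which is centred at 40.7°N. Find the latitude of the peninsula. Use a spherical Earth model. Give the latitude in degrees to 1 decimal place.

76.4°

On Mercator, (apparent₁)/(apparent₂) = sec²φ₁ / sec²φ₂ when true areas are equal.
cos²φ₂ / cos²φ₁ = 10.47  ⇒  cos φ₁ = cos 40.7° / √10.47 = 0.7581/3.236 = 0.2343.
φ₁ = arccos(0.2343) ≈ 76.4°.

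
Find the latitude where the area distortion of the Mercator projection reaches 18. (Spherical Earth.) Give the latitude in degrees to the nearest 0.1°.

Mercator areal scale is sec²φ.
sec²φ = 18  ⇒  cos²φ = 0.05556  ⇒  cos φ = 0.2357.
φ = arccos(0.2357) ≈ 76.4°.

76.4°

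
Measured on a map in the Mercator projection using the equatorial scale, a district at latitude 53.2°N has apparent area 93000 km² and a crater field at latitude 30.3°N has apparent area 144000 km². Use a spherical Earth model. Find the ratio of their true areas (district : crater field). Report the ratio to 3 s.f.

0.311

On Mercator the areal scale is sec²φ, so true area = apparent × cos²φ.
True area of district: 93000 × cos²(53.2°) = 93000 × 0.3588 = 33370 km².
True area of crater field: 144000 × cos²(30.3°) = 144000 × 0.7455 = 107300 km².
Ratio = 33370 / 107300 ≈ 0.311.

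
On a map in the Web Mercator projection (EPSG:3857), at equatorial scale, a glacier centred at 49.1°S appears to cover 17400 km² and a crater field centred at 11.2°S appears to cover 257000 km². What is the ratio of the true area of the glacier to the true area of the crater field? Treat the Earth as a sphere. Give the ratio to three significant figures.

On Mercator the areal scale is sec²φ, so true area = apparent × cos²φ.
True area of glacier: 17400 × cos²(49.1°) = 17400 × 0.4287 = 7459 km².
True area of crater field: 257000 × cos²(11.2°) = 257000 × 0.9623 = 247300 km².
Ratio = 7459 / 247300 ≈ 0.0302.

0.0302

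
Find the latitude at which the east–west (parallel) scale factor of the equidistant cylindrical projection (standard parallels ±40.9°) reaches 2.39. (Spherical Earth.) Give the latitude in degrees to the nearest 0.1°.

71.6°

With standard parallel φ₀ = 40.9°, the equirectangular projection gives x = Rλ cos φ₀, y = Rφ, so h = 1 and k = cos 40.9° / cos φ.
k = cos φ₀ / cos φ = 2.39  ⇒  cos φ = cos 40.9° / 2.39 = 0.3163.
φ = arccos(0.3163) ≈ 71.6°.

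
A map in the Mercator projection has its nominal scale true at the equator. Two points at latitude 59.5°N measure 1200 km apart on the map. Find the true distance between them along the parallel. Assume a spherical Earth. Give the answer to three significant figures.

The Mercator projection is conformal; its linear scale factor is the same in every direction and equals sec φ = 1/cos φ.
Along the parallel at 59.5°, map distances are exaggerated by k = sec 59.5° = 1.970.
True distance = 1200 / 1.970 = 1200 × cos 59.5° ≈ 609 km.

609 km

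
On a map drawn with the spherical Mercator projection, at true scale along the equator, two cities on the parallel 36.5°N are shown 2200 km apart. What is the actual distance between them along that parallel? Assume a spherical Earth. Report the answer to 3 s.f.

1770 km

The Mercator projection is conformal; its linear scale factor is the same in every direction and equals sec φ = 1/cos φ.
Along the parallel at 36.5°, map distances are exaggerated by k = sec 36.5° = 1.244.
True distance = 2200 / 1.244 = 2200 × cos 36.5° ≈ 1770 km.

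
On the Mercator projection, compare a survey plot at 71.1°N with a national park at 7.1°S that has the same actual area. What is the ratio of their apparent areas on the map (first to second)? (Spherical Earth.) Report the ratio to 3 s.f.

Mercator is conformal with k = sec φ, so areal scale = k² = sec²φ.
At 71.1°: sec²(71.1°) = 1/0.3239² = 9.531.
At 7.1°: sec²(7.1°) = 1/0.9923² = 1.016.
Ratio = 9.531/1.016 = cos²(7.1°)/cos²(71.1°) ≈ 9.39.

9.39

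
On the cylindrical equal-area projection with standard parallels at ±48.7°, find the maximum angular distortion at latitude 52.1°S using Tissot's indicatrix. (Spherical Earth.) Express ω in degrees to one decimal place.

8.2°

A cylindrical equal-area projection with standard parallel φ₀ has meridian scale h = cos φ / cos φ₀ and parallel scale k = cos φ₀ / cos φ (so areas are preserved, h·k = 1).
At 52.1°: h = 0.9307, k = 1.074; principal scales a = 1.074, b = 0.9307.
sin(ω/2) = (a − b)/(a + b) = 0.1437/2.005 = 0.07166, so ω = 2 arcsin(0.07166) ≈ 8.2°.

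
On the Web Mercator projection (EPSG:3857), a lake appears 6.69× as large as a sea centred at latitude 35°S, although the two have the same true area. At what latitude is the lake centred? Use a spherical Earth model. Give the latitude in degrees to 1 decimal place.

On Mercator, (apparent₁)/(apparent₂) = sec²φ₁ / sec²φ₂ when true areas are equal.
cos²φ₂ / cos²φ₁ = 6.69  ⇒  cos φ₁ = cos 35° / √6.69 = 0.8192/2.587 = 0.3167.
φ₁ = arccos(0.3167) ≈ 71.5°.

71.5°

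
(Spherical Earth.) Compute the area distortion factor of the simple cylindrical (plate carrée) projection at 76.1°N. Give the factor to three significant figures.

4.16

For the equirectangular projection with φ₀ = 0 (plate carrée), h = 1 along meridians and k = sec φ along parallels.
Areal scale = h·k = 1 × sec φ; at 76.1°, h = 1.000, k = 4.163, so h·k = 4.163.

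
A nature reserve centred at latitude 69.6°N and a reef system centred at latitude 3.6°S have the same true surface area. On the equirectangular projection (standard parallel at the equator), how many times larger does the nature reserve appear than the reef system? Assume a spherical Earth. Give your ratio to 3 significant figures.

Plate carrée maps x = Rλ, y = Rφ. The meridian scale is h = 1 and the parallel scale is k = 1/cos φ = sec φ.
Areal scale at 69.6°: h·k = 1.000 × 2.869 = 2.869.
Areal scale at 3.6°: h·k = 1.000 × 1.002 = 1.002.
Ratio = 2.869/1.002 ≈ 2.86.

2.86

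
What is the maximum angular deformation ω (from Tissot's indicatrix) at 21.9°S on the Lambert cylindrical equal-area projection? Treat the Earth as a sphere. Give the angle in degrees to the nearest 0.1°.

8.6°

The Lambert cylindrical equal-area projection is the cylindrical equal-area projection with its standard parallel at the equator (φ₀ = 0). Cylindrical equal-area (φ₀ = 0°): h = cos φ / cos 0° along meridians, k = cos 0° / cos φ along parallels; h·k = 1.
At 21.9°: h = 0.9278, k = 1.078; principal scales a = 1.078, b = 0.9278.
sin(ω/2) = (a − b)/(a + b) = 0.1499/2.006 = 0.07476, so ω = 2 arcsin(0.07476) ≈ 8.6°.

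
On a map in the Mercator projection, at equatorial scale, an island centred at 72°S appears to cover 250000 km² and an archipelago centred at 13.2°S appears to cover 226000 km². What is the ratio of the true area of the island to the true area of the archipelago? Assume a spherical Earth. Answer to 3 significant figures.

0.111

Mercator's areal exaggeration is sec²φ; hence true area = (apparent area) · cos²φ.
True area of island: 250000 × cos²(72°) = 250000 × 0.09549 = 23870 km².
True area of archipelago: 226000 × cos²(13.2°) = 226000 × 0.9479 = 214200 km².
Ratio = 23870 / 214200 ≈ 0.111.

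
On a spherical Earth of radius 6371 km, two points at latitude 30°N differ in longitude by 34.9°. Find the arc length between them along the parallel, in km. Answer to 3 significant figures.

3360 km

Arc length along a parallel = R cos φ · Δλ (with Δλ in radians).
= 6371 × cos 30° × (34.9° × π/180) = 6371 × 0.8660 × 0.6091 ≈ 3360 km.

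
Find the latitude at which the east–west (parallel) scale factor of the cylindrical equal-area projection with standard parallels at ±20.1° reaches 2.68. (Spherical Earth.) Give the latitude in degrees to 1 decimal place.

69.5°

Cylindrical equal-area (φ₀ = 20.1°): h = cos φ / cos 20.1° along meridians, k = cos 20.1° / cos φ along parallels; h·k = 1.
k = cos φ₀ / cos φ = 2.68  ⇒  cos φ = cos 20.1° / 2.68 = 0.3504.
φ = arccos(0.3504) ≈ 69.5°.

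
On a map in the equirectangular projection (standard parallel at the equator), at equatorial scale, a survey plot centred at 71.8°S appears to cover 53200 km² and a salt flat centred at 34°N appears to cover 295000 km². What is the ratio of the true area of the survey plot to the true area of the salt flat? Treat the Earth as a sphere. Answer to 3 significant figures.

0.0679

On the plate carrée, areal scale = h·k = 1 × sec φ, so true area = apparent × cos φ.
True area of survey plot: 53200 × cos(71.8°) = 53200 × 0.3123 = 16620 km².
True area of salt flat: 295000 × cos(34°) = 295000 × 0.8290 = 244600 km².
Ratio = 16620 / 244600 ≈ 0.0679.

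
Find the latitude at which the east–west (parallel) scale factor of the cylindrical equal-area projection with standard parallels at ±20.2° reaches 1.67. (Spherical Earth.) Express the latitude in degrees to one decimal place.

For cylindrical equal-area with standard parallel φ₀, h = cos φ / cos φ₀ and k = cos φ₀ / cos φ, so h·k = 1.
k = cos φ₀ / cos φ = 1.67  ⇒  cos φ = cos 20.2° / 1.67 = 0.5620.
φ = arccos(0.5620) ≈ 55.8°.

55.8°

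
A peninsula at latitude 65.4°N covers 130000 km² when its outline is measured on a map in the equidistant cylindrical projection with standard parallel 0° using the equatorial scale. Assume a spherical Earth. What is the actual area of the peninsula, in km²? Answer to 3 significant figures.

54100 km²

Plate carrée maps x = Rλ, y = Rφ. The meridian scale is h = 1 and the parallel scale is k = 1/cos φ = sec φ.
Areal scale = h·k = 1 × sec φ; at 65.4°, h = 1.000, k = 2.402, so h·k = 2.402.
True area = apparent / (areal scale) = 130000 / 2.402 ≈ 54100 km².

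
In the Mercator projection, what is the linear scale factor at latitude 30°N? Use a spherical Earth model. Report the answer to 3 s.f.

Mercator is conformal, so the point scale is isotropic: h = k = sec φ = 1/cos φ.
k = 1/cos 30° = 1/0.8660 = 1.155.

1.15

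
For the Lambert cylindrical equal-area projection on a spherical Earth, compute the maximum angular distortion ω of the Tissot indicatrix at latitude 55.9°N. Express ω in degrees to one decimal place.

62.9°

The Lambert cylindrical equal-area projection is the cylindrical equal-area projection with its standard parallel at the equator (φ₀ = 0). For cylindrical equal-area with standard parallel φ₀, h = cos φ / cos φ₀ and k = cos φ₀ / cos φ, so h·k = 1.
At 55.9°: h = 0.5606, k = 1.784; principal scales a = 1.784, b = 0.5606.
sin(ω/2) = (a − b)/(a + b) = 1.223/2.344 = 0.5217, so ω = 2 arcsin(0.5217) ≈ 62.9°.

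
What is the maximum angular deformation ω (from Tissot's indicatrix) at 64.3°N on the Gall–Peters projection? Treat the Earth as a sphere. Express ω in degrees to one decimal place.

53.9°

The Gall–Peters projection is cylindrical equal-area with φ₀ = 45°. A cylindrical equal-area projection with standard parallel φ₀ has meridian scale h = cos φ / cos φ₀ and parallel scale k = cos φ₀ / cos φ (so areas are preserved, h·k = 1).
At 64.3°: h = 0.6133, k = 1.631; principal scales a = 1.631, b = 0.6133.
sin(ω/2) = (a − b)/(a + b) = 1.017/2.244 = 0.4534, so ω = 2 arcsin(0.4534) ≈ 53.9°.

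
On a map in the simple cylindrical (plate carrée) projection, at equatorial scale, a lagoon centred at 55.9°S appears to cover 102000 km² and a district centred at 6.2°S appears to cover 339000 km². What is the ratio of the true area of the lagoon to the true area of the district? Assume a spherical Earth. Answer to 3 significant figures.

On the plate carrée, areal scale = h·k = 1 × sec φ, so true area = apparent × cos φ.
True area of lagoon: 102000 × cos(55.9°) = 102000 × 0.5606 = 57190 km².
True area of district: 339000 × cos(6.2°) = 339000 × 0.9942 = 337000 km².
Ratio = 57190 / 337000 ≈ 0.170.

0.170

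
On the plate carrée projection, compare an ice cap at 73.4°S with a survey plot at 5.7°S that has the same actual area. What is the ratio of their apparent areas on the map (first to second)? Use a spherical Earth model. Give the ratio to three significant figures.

Plate carrée maps x = Rλ, y = Rφ. The meridian scale is h = 1 and the parallel scale is k = 1/cos φ = sec φ.
Areal scale at 73.4°: h·k = 1.000 × 3.500 = 3.500.
Areal scale at 5.7°: h·k = 1.000 × 1.005 = 1.005.
Ratio = 3.500/1.005 ≈ 3.48.

3.48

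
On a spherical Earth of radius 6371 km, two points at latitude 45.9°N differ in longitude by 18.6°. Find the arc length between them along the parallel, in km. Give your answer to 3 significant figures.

1440 km

Arc length along a parallel = R cos φ · Δλ (with Δλ in radians).
= 6371 × cos 45.9° × (18.6° × π/180) = 6371 × 0.6959 × 0.3246 ≈ 1440 km.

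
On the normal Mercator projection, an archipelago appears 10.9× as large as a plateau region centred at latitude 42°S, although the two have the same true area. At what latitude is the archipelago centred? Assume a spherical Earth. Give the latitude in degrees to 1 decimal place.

77.0°

For equal true areas on Mercator, apparent areas scale as sec²φ, so the ratio is cos²φ₂ / cos²φ₁.
cos²φ₂ / cos²φ₁ = 10.9  ⇒  cos φ₁ = cos 42° / √10.9 = 0.7431/3.302 = 0.2251.
φ₁ = arccos(0.2251) ≈ 77.0°.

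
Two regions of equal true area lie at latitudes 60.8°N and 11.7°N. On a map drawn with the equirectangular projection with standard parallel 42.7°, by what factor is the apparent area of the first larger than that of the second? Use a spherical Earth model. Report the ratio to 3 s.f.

2.01

The equidistant cylindrical projection with φ₀ = 42.7° has h = 1 (meridians true) and k = cos φ₀ / cos φ along parallels.
Areal scale at 60.8°: h·k = 1.000 × 1.506 = 1.506.
Areal scale at 11.7°: h·k = 1.000 × 0.7505 = 0.7505.
Ratio = 1.506/0.7505 ≈ 2.01.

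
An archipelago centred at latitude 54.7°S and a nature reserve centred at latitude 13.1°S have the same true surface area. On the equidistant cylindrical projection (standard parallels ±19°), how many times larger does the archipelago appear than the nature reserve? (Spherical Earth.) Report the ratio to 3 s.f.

1.69

In the equirectangular projection with standard parallel φ₀ = 19° (x = Rλ cos φ₀, y = Rφ), meridians are true-scale (h = 1) and the parallel scale is k = cos φ₀ / cos φ.
Areal scale at 54.7°: h·k = 1.000 × 1.636 = 1.636.
Areal scale at 13.1°: h·k = 1.000 × 0.9708 = 0.9708.
Ratio = 1.636/0.9708 ≈ 1.69.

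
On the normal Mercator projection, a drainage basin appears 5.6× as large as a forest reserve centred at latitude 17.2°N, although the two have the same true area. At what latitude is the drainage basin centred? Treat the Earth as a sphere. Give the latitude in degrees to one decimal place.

66.2°

Mercator areal scale is sec²φ, so apparent-area ratio = sec²φ₁ / sec²φ₂ = cos²φ₂ / cos²φ₁.
cos²φ₂ / cos²φ₁ = 5.6  ⇒  cos φ₁ = cos 17.2° / √5.6 = 0.9553/2.366 = 0.4037.
φ₁ = arccos(0.4037) ≈ 66.2°.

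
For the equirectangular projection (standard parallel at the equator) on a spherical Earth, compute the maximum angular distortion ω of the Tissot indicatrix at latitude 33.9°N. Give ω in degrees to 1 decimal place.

Plate carrée maps x = Rλ, y = Rφ. The meridian scale is h = 1 and the parallel scale is k = 1/cos φ = sec φ.
At 33.9°: h = 1.000, k = 1.205; principal scales a = 1.205, b = 1.000.
sin(ω/2) = (a − b)/(a + b) = 0.2048/2.205 = 0.09289, so ω = 2 arcsin(0.09289) ≈ 10.7°.

10.7°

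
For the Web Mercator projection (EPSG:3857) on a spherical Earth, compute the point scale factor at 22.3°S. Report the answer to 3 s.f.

The Mercator projection is conformal; its linear scale factor is the same in every direction and equals sec φ = 1/cos φ.
k = 1/cos 22.3° = 1/0.9252 = 1.081.

1.08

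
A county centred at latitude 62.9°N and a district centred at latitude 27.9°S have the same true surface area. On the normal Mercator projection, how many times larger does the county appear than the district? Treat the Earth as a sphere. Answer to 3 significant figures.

Mercator areal scale is sec²φ.
At 62.9°: sec²(62.9°) = 1/0.4555² = 4.819.
At 27.9°: sec²(27.9°) = 1/0.8838² = 1.280.
Ratio = 4.819/1.280 = cos²(27.9°)/cos²(62.9°) ≈ 3.76.

3.76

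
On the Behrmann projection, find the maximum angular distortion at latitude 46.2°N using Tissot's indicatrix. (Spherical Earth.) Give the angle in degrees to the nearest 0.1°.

25.5°

Behrmann is a cylindrical equal-area projection with standard parallels at ±30°. For cylindrical equal-area with standard parallel φ₀, h = cos φ / cos φ₀ and k = cos φ₀ / cos φ, so h·k = 1.
At 46.2°: h = 0.7992, k = 1.251; principal scales a = 1.251, b = 0.7992.
sin(ω/2) = (a − b)/(a + b) = 0.4520/2.050 = 0.2204, so ω = 2 arcsin(0.2204) ≈ 25.5°.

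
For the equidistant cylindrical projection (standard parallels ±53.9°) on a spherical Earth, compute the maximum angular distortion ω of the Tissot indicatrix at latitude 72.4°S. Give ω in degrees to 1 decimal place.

37.5°

In the equirectangular projection with standard parallel φ₀ = 53.9° (x = Rλ cos φ₀, y = Rφ), meridians are true-scale (h = 1) and the parallel scale is k = cos φ₀ / cos φ.
At 72.4°: h = 1.000, k = 1.949; principal scales a = 1.949, b = 1.000.
sin(ω/2) = (a − b)/(a + b) = 0.9486/2.949 = 0.3217, so ω = 2 arcsin(0.3217) ≈ 37.5°.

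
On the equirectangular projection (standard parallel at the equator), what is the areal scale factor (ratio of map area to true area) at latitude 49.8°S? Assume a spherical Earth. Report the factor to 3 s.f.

1.55

In the plate carrée (x = Rλ, y = Rφ), meridians are true-scale (h = 1) and parallels are stretched by k = sec φ.
Areal scale = h·k = 1 × sec φ; at 49.8°, h = 1.000, k = 1.549, so h·k = 1.549.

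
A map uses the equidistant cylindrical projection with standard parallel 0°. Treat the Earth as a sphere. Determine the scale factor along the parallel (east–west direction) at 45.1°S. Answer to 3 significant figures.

1.42

Plate carrée maps x = Rλ, y = Rφ. The meridian scale is h = 1 and the parallel scale is k = 1/cos φ = sec φ.
k = 1/cos 45.1° = 1/0.7059 = 1.417.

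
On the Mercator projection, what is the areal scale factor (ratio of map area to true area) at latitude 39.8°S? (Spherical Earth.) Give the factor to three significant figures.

The Mercator projection is conformal; its linear scale factor is the same in every direction and equals sec φ = 1/cos φ.
Areal scale = k² = sec²φ = 1/cos²(39.8°) = 1/0.7683² = 1.694.

1.69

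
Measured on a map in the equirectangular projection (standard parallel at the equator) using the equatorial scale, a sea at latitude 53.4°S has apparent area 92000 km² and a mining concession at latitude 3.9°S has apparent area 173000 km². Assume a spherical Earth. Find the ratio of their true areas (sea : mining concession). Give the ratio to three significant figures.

0.318

On the plate carrée, areal scale = h·k = 1 × sec φ, so true area = apparent × cos φ.
True area of sea: 92000 × cos(53.4°) = 92000 × 0.5962 = 54850 km².
True area of mining concession: 173000 × cos(3.9°) = 173000 × 0.9977 = 172600 km².
Ratio = 54850 / 172600 ≈ 0.318.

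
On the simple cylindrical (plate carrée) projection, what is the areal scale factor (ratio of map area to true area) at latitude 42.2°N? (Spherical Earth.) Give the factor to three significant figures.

1.35

For the equirectangular projection with φ₀ = 0 (plate carrée), h = 1 along meridians and k = sec φ along parallels.
Areal scale = h·k = 1 × sec φ; at 42.2°, h = 1.000, k = 1.350, so h·k = 1.350.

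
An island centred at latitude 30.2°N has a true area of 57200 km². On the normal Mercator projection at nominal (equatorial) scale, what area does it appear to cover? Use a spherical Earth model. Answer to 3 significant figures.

Mercator is conformal, so the point scale is isotropic: h = k = sec φ = 1/cos φ.
Areal scale = k² = sec²φ = 1/cos²(30.2°) = 1/0.8643² = 1.339.
Apparent area = 57200 × 1.339 ≈ 76600 km².

76600 km²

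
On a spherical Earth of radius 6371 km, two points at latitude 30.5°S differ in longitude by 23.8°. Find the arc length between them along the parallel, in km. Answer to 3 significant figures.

2280 km

Arc length along a parallel = R cos φ · Δλ (with Δλ in radians).
= 6371 × cos 30.5° × (23.8° × π/180) = 6371 × 0.8616 × 0.4154 ≈ 2280 km.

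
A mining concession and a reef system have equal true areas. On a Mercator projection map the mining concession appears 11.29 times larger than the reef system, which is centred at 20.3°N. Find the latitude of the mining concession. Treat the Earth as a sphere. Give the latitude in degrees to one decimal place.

73.8°

Mercator areal scale is sec²φ, so apparent-area ratio = sec²φ₁ / sec²φ₂ = cos²φ₂ / cos²φ₁.
cos²φ₂ / cos²φ₁ = 11.29  ⇒  cos φ₁ = cos 20.3° / √11.29 = 0.9379/3.360 = 0.2791.
φ₁ = arccos(0.2791) ≈ 73.8°.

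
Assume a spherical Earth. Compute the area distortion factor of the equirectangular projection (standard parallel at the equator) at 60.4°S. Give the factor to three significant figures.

In the plate carrée (x = Rλ, y = Rφ), meridians are true-scale (h = 1) and parallels are stretched by k = sec φ.
Areal scale = h·k = 1 × sec φ; at 60.4°, h = 1.000, k = 2.025, so h·k = 2.025.

2.02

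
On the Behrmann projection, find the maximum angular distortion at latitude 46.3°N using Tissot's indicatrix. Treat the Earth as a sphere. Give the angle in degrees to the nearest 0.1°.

The Behrmann projection is cylindrical equal-area with φ₀ = 30°. Cylindrical equal-area (φ₀ = 30°): h = cos φ / cos 30° along meridians, k = cos 30° / cos φ along parallels; h·k = 1.
At 46.3°: h = 0.7978, k = 1.254; principal scales a = 1.254, b = 0.7978.
sin(ω/2) = (a − b)/(a + b) = 0.4557/2.051 = 0.2222, so ω = 2 arcsin(0.2222) ≈ 25.7°.

25.7°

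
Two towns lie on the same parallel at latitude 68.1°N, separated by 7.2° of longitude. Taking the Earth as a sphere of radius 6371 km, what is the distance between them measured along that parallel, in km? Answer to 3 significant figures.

299 km

Arc length along a parallel = R cos φ · Δλ (with Δλ in radians).
= 6371 × cos 68.1° × (7.2° × π/180) = 6371 × 0.3730 × 0.1257 ≈ 299 km.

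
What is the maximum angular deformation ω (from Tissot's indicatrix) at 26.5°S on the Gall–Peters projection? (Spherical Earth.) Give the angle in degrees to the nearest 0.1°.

26.7°

Gall–Peters is a cylindrical equal-area projection with standard parallels at ±45°. A cylindrical equal-area projection with standard parallel φ₀ has meridian scale h = cos φ / cos φ₀ and parallel scale k = cos φ₀ / cos φ (so areas are preserved, h·k = 1).
At 26.5°: h = 1.266, k = 0.7901; principal scales a = 1.266, b = 0.7901.
sin(ω/2) = (a − b)/(a + b) = 0.4755/2.056 = 0.2313, so ω = 2 arcsin(0.2313) ≈ 26.7°.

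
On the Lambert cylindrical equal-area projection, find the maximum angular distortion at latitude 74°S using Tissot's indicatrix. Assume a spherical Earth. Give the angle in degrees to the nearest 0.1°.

118.4°

The Lambert cylindrical equal-area projection is the cylindrical equal-area projection with its standard parallel at the equator (φ₀ = 0). For cylindrical equal-area with standard parallel φ₀, h = cos φ / cos φ₀ and k = cos φ₀ / cos φ, so h·k = 1.
At 74°: h = 0.2756, k = 3.628; principal scales a = 3.628, b = 0.2756.
sin(ω/2) = (a − b)/(a + b) = 3.352/3.904 = 0.8588, so ω = 2 arcsin(0.8588) ≈ 118.4°.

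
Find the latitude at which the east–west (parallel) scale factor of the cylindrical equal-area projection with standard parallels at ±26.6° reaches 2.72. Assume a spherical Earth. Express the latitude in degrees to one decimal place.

70.8°

Cylindrical equal-area (φ₀ = 26.6°): h = cos φ / cos 26.6° along meridians, k = cos 26.6° / cos φ along parallels; h·k = 1.
k = cos φ₀ / cos φ = 2.72  ⇒  cos φ = cos 26.6° / 2.72 = 0.3287.
φ = arccos(0.3287) ≈ 70.8°.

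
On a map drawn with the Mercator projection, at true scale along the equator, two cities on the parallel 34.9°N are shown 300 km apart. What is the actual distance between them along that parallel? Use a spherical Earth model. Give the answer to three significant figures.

246 km

The Mercator projection is conformal; its linear scale factor is the same in every direction and equals sec φ = 1/cos φ.
Along the parallel at 34.9°, map distances are exaggerated by k = sec 34.9° = 1.219.
True distance = 300 / 1.219 = 300 × cos 34.9° ≈ 246 km.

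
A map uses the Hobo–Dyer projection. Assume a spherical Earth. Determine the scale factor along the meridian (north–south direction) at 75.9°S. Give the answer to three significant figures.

0.307

Hobo–Dyer is a cylindrical equal-area projection with standard parallels at ±37.5°. A cylindrical equal-area projection with standard parallel φ₀ has meridian scale h = cos φ / cos φ₀ and parallel scale k = cos φ₀ / cos φ (so areas are preserved, h·k = 1).
h = cos 75.9° / cos 37.5° = 0.2436/0.7934 = 0.3071.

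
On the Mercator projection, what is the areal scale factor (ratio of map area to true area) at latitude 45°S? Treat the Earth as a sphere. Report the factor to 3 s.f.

The Mercator projection is conformal; its linear scale factor is the same in every direction and equals sec φ = 1/cos φ.
Areal scale = k² = sec²φ = 1/cos²(45°) = 1/0.7071² = 2.000.

2.00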